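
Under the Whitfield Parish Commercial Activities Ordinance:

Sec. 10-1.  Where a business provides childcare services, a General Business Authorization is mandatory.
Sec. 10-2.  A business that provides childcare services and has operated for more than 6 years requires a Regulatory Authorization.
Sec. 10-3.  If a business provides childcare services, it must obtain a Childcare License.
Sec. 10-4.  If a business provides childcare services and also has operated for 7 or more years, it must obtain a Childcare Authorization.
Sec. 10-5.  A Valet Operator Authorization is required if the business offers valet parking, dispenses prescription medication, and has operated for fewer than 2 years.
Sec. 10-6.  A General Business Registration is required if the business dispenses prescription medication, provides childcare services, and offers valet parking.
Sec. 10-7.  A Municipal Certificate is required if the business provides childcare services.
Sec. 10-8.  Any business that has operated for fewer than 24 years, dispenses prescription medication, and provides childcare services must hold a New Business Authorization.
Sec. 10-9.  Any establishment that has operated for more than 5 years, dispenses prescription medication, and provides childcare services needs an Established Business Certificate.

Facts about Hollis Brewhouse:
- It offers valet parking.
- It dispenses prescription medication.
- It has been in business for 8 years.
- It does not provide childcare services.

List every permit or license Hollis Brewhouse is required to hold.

None

Sec. 10-1. does not provide childcare services → General Business Authorization not required.
Sec. 10-2. does not provide childcare services; years in business 8 > 6 → Regulatory Authorization not required.
Sec. 10-3. does not provide childcare services → Childcare License not required.
Sec. 10-4. does not provide childcare services; years in business 8 ≥ 7 → Childcare Authorization not required.
Sec. 10-5. offers valet parking; dispenses prescription medication; years in business 8 ≥ 2 → Valet Operator Authorization not required.
Sec. 10-6. dispenses prescription medication; does not provide childcare services; offers valet parking → General Business Registration not required.
Sec. 10-7. does not provide childcare services → Municipal Certificate not required.
Sec. 10-8. years in business 8 < 24; dispenses prescription medication; does not provide childcare services → New Business Authorization not required.
Sec. 10-9. years in business 8 > 5; dispenses prescription medication; does not provide childcare services → Established Business Certificate not required.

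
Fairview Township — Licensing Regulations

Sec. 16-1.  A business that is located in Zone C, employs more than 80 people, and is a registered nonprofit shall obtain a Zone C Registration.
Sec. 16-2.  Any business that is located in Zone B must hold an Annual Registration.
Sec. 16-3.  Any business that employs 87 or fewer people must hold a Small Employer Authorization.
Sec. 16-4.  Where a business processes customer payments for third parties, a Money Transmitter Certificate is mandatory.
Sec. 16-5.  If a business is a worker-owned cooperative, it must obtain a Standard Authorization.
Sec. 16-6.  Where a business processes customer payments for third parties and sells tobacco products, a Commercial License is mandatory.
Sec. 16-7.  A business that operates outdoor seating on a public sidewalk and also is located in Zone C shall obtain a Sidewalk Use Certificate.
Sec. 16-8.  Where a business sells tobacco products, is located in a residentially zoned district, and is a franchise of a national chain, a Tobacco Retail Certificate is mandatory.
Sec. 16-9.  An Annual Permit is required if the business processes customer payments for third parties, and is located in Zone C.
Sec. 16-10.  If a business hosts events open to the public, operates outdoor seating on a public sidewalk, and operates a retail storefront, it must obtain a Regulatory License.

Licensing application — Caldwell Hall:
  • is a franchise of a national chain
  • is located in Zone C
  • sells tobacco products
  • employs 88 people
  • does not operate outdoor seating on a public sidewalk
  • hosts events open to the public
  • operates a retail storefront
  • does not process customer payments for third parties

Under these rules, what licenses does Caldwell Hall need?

None

Sec. 16-1. is located in Zone C; employees 88 > 80; is a franchise of a national chain (not: is a registered nonprofit) → Zone C Registration not required.
Sec. 16-2. is located in Zone C (not: is located in Zone B) → Annual Registration not required.
Sec. 16-3. employees 88 > 87 → Small Employer Authorization not required.
Sec. 16-4. does not process customer payments for third parties → Money Transmitter Certificate not required.
Sec. 16-5. is a franchise of a national chain (not: is a worker-owned cooperative) → Standard Authorization not required.
Sec. 16-6. does not process customer payments for third parties; sells tobacco products → Commercial License not required.
Sec. 16-7. does not operate outdoor seating on a public sidewalk; is located in Zone C → Sidewalk Use Certificate not required.
Sec. 16-8. sells tobacco products; is located in Zone C (not: is located in a residentially zoned district); is a franchise of a national chain → Tobacco Retail Certificate not required.
Sec. 16-9. does not process customer payments for third parties; is located in Zone C → Annual Permit not required.
Sec. 16-10. hosts events open to the public; does not operate outdoor seating on a public sidewalk; operates a retail storefront → Regulatory License not required.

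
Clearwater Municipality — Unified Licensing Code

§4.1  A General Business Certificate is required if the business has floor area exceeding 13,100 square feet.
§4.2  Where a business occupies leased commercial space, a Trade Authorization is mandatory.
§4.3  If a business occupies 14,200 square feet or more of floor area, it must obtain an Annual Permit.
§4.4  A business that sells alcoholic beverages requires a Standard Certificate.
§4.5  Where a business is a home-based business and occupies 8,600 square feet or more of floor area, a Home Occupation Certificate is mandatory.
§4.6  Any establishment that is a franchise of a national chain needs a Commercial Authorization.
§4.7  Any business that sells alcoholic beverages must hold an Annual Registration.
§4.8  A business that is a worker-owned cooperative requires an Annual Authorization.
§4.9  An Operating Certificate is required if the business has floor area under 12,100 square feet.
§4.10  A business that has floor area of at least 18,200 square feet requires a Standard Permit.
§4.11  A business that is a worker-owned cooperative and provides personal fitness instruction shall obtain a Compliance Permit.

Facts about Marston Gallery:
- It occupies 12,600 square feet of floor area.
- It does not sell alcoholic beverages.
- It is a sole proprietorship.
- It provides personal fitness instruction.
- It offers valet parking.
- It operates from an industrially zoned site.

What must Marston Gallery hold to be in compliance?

None

§4.1 floor area 12,600 square feet ≤ 13,100 square feet → General Business Certificate not required.
§4.2 operates from an industrially zoned site (not: occupies leased commercial space) → Trade Authorization not required.
§4.3 floor area 12,600 square feet < 14,200 square feet → Annual Permit not required.
§4.4 does not sell alcoholic beverages → Standard Certificate not required.
§4.5 operates from an industrially zoned site (not: is a home-based business); floor area 12,600 square feet ≥ 8,600 square feet → Home Occupation Certificate not required.
§4.6 is a sole proprietorship (not: is a franchise of a national chain) → Commercial Authorization not required.
§4.7 does not sell alcoholic beverages → Annual Registration not required.
§4.8 is a sole proprietorship (not: is a worker-owned cooperative) → Annual Authorization not required.
§4.9 floor area 12,600 square feet ≥ 12,100 square feet → Operating Certificate not required.
§4.10 floor area 12,600 square feet < 18,200 square feet → Standard Permit not required.
§4.11 is a sole proprietorship (not: is a worker-owned cooperative); provides personal fitness instruction → Compliance Permit not required.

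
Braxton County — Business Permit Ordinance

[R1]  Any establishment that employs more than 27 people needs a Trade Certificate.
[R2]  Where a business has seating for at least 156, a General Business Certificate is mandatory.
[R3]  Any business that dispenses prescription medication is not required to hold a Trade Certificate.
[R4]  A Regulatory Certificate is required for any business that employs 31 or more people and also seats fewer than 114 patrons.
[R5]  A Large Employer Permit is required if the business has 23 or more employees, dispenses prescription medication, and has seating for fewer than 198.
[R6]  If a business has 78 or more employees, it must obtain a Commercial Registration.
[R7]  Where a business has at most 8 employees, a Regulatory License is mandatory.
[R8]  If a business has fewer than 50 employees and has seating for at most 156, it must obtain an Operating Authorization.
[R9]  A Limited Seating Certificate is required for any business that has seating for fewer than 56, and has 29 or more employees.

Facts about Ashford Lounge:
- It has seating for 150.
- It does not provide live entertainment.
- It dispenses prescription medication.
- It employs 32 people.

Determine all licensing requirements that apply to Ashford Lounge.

[R1] employees 32 > 27 → Trade Certificate required.
[R2] seating 150 < 156 → General Business Certificate not required.
[R3] dispenses prescription medication → exempt from Trade Certificate.
[R4] employees 32 ≥ 31; seating 150 ≥ 114 → Regulatory Certificate not required.
[R5] employees 32 ≥ 23; dispenses prescription medication; seating 150 < 198 → Large Employer Permit required.
[R6] employees 32 < 78 → Commercial Registration not required.
[R7] employees 32 > 8 → Regulatory License not required.
[R8] employees 32 < 50; seating 150 ≤ 156 → Operating Authorization required.
[R9] seating 150 ≥ 56; employees 32 ≥ 29 → Limited Seating Certificate not required.

Large Employer Permit, Operating Authorization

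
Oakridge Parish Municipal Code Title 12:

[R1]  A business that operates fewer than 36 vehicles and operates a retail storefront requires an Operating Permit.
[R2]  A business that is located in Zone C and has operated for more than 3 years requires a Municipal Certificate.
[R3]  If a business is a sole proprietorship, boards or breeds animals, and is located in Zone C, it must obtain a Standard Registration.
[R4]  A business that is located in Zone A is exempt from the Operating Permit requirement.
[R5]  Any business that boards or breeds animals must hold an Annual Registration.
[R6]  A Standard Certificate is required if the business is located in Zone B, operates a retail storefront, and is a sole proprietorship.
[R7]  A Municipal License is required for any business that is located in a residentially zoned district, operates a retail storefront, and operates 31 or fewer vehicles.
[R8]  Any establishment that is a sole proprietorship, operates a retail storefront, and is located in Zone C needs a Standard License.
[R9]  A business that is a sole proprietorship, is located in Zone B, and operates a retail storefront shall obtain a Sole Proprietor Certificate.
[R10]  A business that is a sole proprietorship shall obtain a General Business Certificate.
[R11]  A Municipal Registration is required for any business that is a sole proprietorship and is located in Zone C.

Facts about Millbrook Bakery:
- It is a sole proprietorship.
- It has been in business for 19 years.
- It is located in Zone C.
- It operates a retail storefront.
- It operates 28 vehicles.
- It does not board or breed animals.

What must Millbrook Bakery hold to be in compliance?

[R1] vehicles 28 < 36; operates a retail storefront → Operating Permit required.
[R2] is located in Zone C; years in business 19 > 3 → Municipal Certificate required.
[R3] is a sole proprietorship; does not board or breed animals; is located in Zone C → Standard Registration not required.
[R4] is located in Zone C (not: is located in Zone A) → Operating Permit exemption does not apply.
[R5] does not board or breed animals → Annual Registration not required.
[R6] is located in Zone C (not: is located in Zone B); operates a retail storefront; is a sole proprietorship → Standard Certificate not required.
[R7] is located in Zone C (not: is located in a residentially zoned district); operates a retail storefront; vehicles 28 ≤ 31 → Municipal License not required.
[R8] is a sole proprietorship; operates a retail storefront; is located in Zone C → Standard License required.
[R9] is a sole proprietorship; is located in Zone C (not: is located in Zone B); operates a retail storefront → Sole Proprietor Certificate not required.
[R10] is a sole proprietorship → General Business Certificate required.
[R11] is a sole proprietorship; is located in Zone C → Municipal Registration required.

General Business Certificate, Municipal Certificate, Municipal Registration, Operating Permit, Standard License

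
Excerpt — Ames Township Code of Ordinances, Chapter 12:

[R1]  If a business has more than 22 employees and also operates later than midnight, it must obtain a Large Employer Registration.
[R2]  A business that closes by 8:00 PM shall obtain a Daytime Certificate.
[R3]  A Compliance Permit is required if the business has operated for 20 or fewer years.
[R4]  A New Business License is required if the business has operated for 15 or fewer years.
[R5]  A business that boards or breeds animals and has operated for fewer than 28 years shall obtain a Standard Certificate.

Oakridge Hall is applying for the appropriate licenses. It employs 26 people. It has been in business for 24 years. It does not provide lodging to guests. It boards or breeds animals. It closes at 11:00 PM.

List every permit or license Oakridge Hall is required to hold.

Standard Certificate

[R1] employees 26 > 22; closes 11:00 PM, at/before midnight → Large Employer Registration not required.
[R2] closes 11:00 PM, after 8:00 PM → Daytime Certificate not required.
[R3] years in business 24 > 20 → Compliance Permit not required.
[R4] years in business 24 > 15 → New Business License not required.
[R5] boards or breeds animals; years in business 24 < 28 → Standard Certificate required.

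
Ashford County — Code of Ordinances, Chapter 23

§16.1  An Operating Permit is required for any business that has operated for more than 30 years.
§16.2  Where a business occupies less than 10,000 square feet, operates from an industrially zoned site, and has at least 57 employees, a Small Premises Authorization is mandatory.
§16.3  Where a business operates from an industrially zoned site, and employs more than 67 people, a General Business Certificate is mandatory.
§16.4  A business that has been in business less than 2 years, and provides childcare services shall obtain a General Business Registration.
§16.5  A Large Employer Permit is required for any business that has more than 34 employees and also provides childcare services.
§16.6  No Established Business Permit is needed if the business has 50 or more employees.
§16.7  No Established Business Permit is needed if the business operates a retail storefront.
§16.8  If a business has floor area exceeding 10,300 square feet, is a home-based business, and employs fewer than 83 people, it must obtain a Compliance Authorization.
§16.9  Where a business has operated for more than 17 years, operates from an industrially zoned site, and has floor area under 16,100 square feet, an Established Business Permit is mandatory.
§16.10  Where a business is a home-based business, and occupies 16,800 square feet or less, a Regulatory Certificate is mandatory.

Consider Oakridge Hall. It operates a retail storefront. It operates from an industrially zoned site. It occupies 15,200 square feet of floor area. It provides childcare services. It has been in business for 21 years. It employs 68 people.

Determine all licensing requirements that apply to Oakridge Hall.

§16.1 years in business 21 ≤ 30 → Operating Permit not required.
§16.2 floor area 15,200 square feet ≥ 10,000 square feet; operates from an industrially zoned site; employees 68 ≥ 57 → Small Premises Authorization not required.
§16.3 operates from an industrially zoned site; employees 68 > 67 → General Business Certificate required.
§16.4 years in business 21 ≥ 2; provides childcare services → General Business Registration not required.
§16.5 employees 68 > 34; provides childcare services → Large Employer Permit required.
§16.6 employees 68 ≥ 50 → exempt from Established Business Permit.
§16.7 operates a retail storefront → exempt from Established Business Permit.
§16.8 floor area 15,200 square feet > 10,300 square feet; operates from an industrially zoned site (not: is a home-based business); employees 68 < 83 → Compliance Authorization not required.
§16.9 years in business 21 > 17; operates from an industrially zoned site; floor area 15,200 square feet < 16,100 square feet → Established Business Permit required.
§16.10 operates from an industrially zoned site (not: is a home-based business); floor area 15,200 square feet ≤ 16,800 square feet → Regulatory Certificate not required.

General Business Certificate, Large Employer Permit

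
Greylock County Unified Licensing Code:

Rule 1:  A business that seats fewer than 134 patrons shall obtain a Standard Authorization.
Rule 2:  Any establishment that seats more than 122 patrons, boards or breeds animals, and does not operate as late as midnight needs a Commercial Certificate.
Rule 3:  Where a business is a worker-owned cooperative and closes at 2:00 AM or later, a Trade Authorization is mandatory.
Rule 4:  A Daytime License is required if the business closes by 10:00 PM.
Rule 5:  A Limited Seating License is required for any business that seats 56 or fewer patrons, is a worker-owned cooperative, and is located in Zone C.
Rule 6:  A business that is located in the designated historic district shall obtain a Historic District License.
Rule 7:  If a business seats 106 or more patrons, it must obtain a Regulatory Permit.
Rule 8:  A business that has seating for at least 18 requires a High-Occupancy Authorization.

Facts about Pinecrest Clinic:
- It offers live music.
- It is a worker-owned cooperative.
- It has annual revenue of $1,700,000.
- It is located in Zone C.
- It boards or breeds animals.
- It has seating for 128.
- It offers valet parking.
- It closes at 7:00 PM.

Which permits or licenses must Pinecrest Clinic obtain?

Rule 1: seating 128 < 134 → Standard Authorization required.
Rule 2: seating 128 > 122; boards or breeds animals; closes 7:00 PM, at/before midnight → Commercial Certificate required.
Rule 3: is a worker-owned cooperative; closes 7:00 PM, at/before 2:00 AM → Trade Authorization not required.
Rule 4: closes 7:00 PM, at/before 10:00 PM → Daytime License required.
Rule 5: seating 128 > 56; is a worker-owned cooperative; is located in Zone C → Limited Seating License not required.
Rule 6: is located in Zone C (not: is located in the designated historic district) → Historic District License not required.
Rule 7: seating 128 ≥ 106 → Regulatory Permit required.
Rule 8: seating 128 ≥ 18 → High-Occupancy Authorization required.

Commercial Certificate, Daytime License, High-Occupancy Authorization, Regulatory Permit, Standard Authorization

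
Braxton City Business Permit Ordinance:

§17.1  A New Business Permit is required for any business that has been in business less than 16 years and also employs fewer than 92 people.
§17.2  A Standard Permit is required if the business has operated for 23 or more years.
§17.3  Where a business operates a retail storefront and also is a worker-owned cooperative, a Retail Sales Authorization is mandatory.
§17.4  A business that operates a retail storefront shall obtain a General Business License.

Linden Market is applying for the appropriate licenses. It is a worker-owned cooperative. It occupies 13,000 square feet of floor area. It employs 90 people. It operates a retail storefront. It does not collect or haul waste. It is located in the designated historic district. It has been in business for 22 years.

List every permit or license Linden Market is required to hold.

General Business License, Retail Sales Authorization

§17.1 years in business 22 ≥ 16; employees 90 < 92 → New Business Permit not required.
§17.2 years in business 22 < 23 → Standard Permit not required.
§17.3 operates a retail storefront; is a worker-owned cooperative → Retail Sales Authorization required.
§17.4 operates a retail storefront → General Business License required.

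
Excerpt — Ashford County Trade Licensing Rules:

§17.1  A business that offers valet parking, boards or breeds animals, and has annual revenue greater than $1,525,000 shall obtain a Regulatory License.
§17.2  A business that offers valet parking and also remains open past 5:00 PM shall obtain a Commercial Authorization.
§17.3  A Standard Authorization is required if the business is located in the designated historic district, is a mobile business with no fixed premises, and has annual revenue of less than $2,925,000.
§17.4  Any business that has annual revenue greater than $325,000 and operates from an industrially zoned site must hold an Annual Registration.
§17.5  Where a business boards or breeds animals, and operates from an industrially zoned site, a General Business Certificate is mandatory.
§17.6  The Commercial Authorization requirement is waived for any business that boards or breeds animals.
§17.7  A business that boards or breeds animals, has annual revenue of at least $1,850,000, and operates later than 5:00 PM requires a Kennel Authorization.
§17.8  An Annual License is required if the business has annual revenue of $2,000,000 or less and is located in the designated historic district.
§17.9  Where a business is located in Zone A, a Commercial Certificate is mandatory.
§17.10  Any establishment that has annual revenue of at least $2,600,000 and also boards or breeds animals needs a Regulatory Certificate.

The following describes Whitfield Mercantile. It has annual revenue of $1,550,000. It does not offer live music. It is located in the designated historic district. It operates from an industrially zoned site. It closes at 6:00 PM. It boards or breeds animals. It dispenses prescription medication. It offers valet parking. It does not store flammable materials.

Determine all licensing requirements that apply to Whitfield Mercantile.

§17.1 offers valet parking; boards or breeds animals; revenue $1,550,000 > $1,525,000 → Regulatory License required.
§17.2 offers valet parking; closes 6:00 PM, after 5:00 PM → Commercial Authorization required.
§17.3 is located in the designated historic district; operates from an industrially zoned site (not: is a mobile business with no fixed premises); revenue $1,550,000 < $2,925,000 → Standard Authorization not required.
§17.4 revenue $1,550,000 > $325,000; operates from an industrially zoned site → Annual Registration required.
§17.5 boards or breeds animals; operates from an industrially zoned site → General Business Certificate required.
§17.6 boards or breeds animals → exempt from Commercial Authorization.
§17.7 boards or breeds animals; revenue $1,550,000 < $1,850,000; closes 6:00 PM, after 5:00 PM → Kennel Authorization not required.
§17.8 revenue $1,550,000 ≤ $2,000,000; is located in the designated historic district → Annual License required.
§17.9 is located in the designated historic district (not: is located in Zone A) → Commercial Certificate not required.
§17.10 revenue $1,550,000 < $2,600,000; boards or breeds animals → Regulatory Certificate not required.

Annual License, Annual Registration, General Business Certificate, Regulatory License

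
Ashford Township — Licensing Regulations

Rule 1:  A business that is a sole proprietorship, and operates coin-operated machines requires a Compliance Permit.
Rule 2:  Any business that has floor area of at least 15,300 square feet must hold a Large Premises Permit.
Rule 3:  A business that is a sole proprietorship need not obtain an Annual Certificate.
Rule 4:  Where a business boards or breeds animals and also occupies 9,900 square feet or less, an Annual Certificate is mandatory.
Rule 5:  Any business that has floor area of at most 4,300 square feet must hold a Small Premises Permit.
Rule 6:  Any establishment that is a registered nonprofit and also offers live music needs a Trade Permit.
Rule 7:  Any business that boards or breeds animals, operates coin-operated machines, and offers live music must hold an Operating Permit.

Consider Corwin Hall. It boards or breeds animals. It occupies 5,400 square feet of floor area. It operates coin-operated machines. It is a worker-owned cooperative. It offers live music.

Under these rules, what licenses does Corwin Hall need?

Annual Certificate, Operating Permit

Rule 1: is a worker-owned cooperative (not: is a sole proprietorship); operates coin-operated machines → Compliance Permit not required.
Rule 2: floor area 5,400 square feet < 15,300 square feet → Large Premises Permit not required.
Rule 3: is a worker-owned cooperative (not: is a sole proprietorship) → Annual Certificate exemption does not apply.
Rule 4: boards or breeds animals; floor area 5,400 square feet ≤ 9,900 square feet → Annual Certificate required.
Rule 5: floor area 5,400 square feet > 4,300 square feet → Small Premises Permit not required.
Rule 6: is a worker-owned cooperative (not: is a registered nonprofit); offers live music → Trade Permit not required.
Rule 7: boards or breeds animals; operates coin-operated machines; offers live music → Operating Permit required.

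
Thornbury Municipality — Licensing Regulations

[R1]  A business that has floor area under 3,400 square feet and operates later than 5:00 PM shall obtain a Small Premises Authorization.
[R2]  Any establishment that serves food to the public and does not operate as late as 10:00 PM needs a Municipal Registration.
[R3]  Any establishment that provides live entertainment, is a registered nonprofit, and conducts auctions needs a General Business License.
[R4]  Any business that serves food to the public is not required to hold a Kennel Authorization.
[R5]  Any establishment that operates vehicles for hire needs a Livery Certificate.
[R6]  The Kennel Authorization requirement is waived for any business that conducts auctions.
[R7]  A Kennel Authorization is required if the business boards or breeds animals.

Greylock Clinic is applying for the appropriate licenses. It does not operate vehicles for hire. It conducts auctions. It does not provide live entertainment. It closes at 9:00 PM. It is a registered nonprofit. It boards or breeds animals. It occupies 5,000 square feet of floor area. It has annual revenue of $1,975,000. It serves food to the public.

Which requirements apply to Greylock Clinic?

[R1] floor area 5,000 square feet ≥ 3,400 square feet; closes 9:00 PM, after 5:00 PM → Small Premises Authorization not required.
[R2] serves food to the public; closes 9:00 PM, at/before 10:00 PM → Municipal Registration required.
[R3] does not provide live entertainment; is a registered nonprofit; conducts auctions → General Business License not required.
[R4] serves food to the public → exempt from Kennel Authorization.
[R5] does not operate vehicles for hire → Livery Certificate not required.
[R6] conducts auctions → exempt from Kennel Authorization.
[R7] boards or breeds animals → Kennel Authorization required.

Municipal Registration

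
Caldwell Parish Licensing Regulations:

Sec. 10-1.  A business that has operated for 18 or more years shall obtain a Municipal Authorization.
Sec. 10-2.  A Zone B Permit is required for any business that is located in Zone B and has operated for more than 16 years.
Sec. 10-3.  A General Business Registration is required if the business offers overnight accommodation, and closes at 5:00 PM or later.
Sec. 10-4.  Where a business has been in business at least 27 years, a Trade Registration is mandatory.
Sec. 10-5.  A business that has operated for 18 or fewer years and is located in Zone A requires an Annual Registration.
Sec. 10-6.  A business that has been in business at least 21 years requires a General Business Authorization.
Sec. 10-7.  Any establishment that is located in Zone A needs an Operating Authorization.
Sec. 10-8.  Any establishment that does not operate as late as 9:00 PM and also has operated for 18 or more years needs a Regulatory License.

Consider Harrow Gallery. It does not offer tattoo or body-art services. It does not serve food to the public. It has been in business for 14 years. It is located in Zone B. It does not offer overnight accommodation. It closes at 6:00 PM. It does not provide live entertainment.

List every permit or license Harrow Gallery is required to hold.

Sec. 10-1. years in business 14 < 18 → Municipal Authorization not required.
Sec. 10-2. is located in Zone B; years in business 14 ≤ 16 → Zone B Permit not required.
Sec. 10-3. does not offer overnight accommodation; closes 6:00 PM, after 5:00 PM → General Business Registration not required.
Sec. 10-4. years in business 14 < 27 → Trade Registration not required.
Sec. 10-5. years in business 14 ≤ 18; is located in Zone B (not: is located in Zone A) → Annual Registration not required.
Sec. 10-6. years in business 14 < 21 → General Business Authorization not required.
Sec. 10-7. is located in Zone B (not: is located in Zone A) → Operating Authorization not required.
Sec. 10-8. closes 6:00 PM, at/before 9:00 PM; years in business 14 < 18 → Regulatory License not required.

None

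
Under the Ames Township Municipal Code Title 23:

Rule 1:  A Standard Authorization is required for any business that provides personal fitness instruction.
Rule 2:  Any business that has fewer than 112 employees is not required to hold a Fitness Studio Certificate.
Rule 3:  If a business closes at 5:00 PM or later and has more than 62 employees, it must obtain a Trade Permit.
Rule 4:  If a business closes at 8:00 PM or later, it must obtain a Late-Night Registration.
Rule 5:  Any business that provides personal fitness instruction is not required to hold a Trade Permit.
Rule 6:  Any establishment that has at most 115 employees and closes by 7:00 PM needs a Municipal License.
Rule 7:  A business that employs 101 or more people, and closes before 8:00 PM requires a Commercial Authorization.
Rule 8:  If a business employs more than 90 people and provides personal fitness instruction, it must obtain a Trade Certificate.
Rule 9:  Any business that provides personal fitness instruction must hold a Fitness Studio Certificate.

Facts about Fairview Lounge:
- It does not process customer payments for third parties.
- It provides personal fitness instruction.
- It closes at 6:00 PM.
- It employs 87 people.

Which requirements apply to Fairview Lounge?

Municipal License, Standard Authorization

Rule 1: provides personal fitness instruction → Standard Authorization required.
Rule 2: employees 87 < 112 → exempt from Fitness Studio Certificate.
Rule 3: closes 6:00 PM, after 5:00 PM; employees 87 > 62 → Trade Permit required.
Rule 4: closes 6:00 PM, at/before 8:00 PM → Late-Night Registration not required.
Rule 5: provides personal fitness instruction → exempt from Trade Permit.
Rule 6: employees 87 ≤ 115; closes 6:00 PM, at/before 7:00 PM → Municipal License required.
Rule 7: employees 87 < 101; closes 6:00 PM, at/before 8:00 PM → Commercial Authorization not required.
Rule 8: employees 87 ≤ 90; provides personal fitness instruction → Trade Certificate not required.
Rule 9: provides personal fitness instruction → Fitness Studio Certificate required.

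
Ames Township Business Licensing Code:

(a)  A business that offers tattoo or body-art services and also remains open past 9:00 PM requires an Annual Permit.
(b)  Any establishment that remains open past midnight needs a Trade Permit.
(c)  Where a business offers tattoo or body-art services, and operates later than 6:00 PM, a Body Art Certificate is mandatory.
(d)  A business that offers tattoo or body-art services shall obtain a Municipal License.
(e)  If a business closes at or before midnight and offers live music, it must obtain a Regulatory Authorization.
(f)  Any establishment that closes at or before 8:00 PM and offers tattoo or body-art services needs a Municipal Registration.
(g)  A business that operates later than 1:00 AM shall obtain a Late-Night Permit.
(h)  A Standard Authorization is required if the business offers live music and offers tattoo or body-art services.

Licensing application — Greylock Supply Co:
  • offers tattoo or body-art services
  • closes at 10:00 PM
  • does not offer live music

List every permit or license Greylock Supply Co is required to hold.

Annual Permit, Body Art Certificate, Municipal License

(a) offers tattoo or body-art services; closes 10:00 PM, after 9:00 PM → Annual Permit required.
(b) closes 10:00 PM, at/before midnight → Trade Permit not required.
(c) offers tattoo or body-art services; closes 10:00 PM, after 6:00 PM → Body Art Certificate required.
(d) offers tattoo or body-art services → Municipal License required.
(e) closes 10:00 PM, at/before midnight; does not offer live music → Regulatory Authorization not required.
(f) closes 10:00 PM, after 8:00 PM; offers tattoo or body-art services → Municipal Registration not required.
(g) closes 10:00 PM, at/before 1:00 AM → Late-Night Permit not required.
(h) does not offer live music; offers tattoo or body-art services → Standard Authorization not required.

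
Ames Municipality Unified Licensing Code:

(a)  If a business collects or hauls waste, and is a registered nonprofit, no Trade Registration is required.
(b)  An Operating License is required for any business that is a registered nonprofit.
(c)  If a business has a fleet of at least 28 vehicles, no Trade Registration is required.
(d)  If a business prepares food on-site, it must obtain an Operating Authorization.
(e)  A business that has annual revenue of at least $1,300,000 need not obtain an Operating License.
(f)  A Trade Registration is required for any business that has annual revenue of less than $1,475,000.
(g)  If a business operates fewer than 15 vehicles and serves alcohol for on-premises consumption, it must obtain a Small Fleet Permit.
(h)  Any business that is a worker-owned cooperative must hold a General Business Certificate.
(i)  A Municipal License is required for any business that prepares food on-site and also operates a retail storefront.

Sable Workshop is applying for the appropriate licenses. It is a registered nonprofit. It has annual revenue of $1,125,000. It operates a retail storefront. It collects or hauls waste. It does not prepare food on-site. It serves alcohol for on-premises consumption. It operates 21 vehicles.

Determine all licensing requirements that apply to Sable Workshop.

Operating License

(a) collects or hauls waste; is a registered nonprofit → exempt from Trade Registration.
(b) is a registered nonprofit → Operating License required.
(c) vehicles 21 < 28 → Trade Registration exemption does not apply.
(d) does not prepare food on-site → Operating Authorization not required.
(e) revenue $1,125,000 < $1,300,000 → Operating License exemption does not apply.
(f) revenue $1,125,000 < $1,475,000 → Trade Registration required.
(g) vehicles 21 ≥ 15; serves alcohol for on-premises consumption → Small Fleet Permit not required.
(h) is a registered nonprofit (not: is a worker-owned cooperative) → General Business Certificate not required.
(i) does not prepare food on-site; operates a retail storefront → Municipal License not required.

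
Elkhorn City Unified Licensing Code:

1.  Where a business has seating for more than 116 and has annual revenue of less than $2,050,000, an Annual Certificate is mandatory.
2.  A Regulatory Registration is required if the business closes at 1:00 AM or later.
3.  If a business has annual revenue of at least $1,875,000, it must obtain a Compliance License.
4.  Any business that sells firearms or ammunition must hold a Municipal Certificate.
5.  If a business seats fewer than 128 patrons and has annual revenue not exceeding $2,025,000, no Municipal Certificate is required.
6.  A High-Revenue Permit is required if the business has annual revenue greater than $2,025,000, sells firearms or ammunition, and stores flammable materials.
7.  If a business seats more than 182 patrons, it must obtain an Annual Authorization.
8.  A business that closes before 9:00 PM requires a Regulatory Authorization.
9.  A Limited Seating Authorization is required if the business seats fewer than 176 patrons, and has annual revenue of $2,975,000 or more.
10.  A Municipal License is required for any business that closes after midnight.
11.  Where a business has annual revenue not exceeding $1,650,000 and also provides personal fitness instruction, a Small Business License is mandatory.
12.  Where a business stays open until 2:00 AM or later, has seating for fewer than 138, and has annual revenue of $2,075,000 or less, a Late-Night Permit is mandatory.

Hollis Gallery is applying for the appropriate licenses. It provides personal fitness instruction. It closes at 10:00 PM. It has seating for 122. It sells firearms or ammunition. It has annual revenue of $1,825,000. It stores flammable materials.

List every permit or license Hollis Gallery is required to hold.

1. seating 122 > 116; revenue $1,825,000 < $2,050,000 → Annual Certificate required.
2. closes 10:00 PM, at/before 1:00 AM → Regulatory Registration not required.
3. revenue $1,825,000 < $1,875,000 → Compliance License not required.
4. sells firearms or ammunition → Municipal Certificate required.
5. seating 122 < 128; revenue $1,825,000 ≤ $2,025,000 → exempt from Municipal Certificate.
6. revenue $1,825,000 ≤ $2,025,000; sells firearms or ammunition; stores flammable materials → High-Revenue Permit not required.
7. seating 122 ≤ 182 → Annual Authorization not required.
8. closes 10:00 PM, after 9:00 PM → Regulatory Authorization not required.
9. seating 122 < 176; revenue $1,825,000 < $2,975,000 → Limited Seating Authorization not required.
10. closes 10:00 PM, at/before midnight → Municipal License not required.
11. revenue $1,825,000 > $1,650,000; provides personal fitness instruction → Small Business License not required.
12. closes 10:00 PM, at/before 2:00 AM; seating 122 < 138; revenue $1,825,000 ≤ $2,075,000 → Late-Night Permit not required.

Annual Certificate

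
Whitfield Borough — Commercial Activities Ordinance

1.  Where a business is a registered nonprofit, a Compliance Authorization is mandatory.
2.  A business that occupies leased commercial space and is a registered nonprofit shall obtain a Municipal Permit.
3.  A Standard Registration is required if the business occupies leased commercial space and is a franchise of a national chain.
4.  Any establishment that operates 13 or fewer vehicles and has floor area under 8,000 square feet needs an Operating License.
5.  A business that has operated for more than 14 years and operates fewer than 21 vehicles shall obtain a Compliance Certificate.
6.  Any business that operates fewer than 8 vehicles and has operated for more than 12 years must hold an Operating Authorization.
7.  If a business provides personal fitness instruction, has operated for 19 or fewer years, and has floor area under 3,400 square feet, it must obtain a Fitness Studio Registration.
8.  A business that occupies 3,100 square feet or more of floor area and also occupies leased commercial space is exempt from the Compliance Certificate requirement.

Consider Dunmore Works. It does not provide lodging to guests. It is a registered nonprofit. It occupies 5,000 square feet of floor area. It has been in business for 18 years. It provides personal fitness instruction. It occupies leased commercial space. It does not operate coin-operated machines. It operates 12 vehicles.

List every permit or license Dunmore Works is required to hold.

1. is a registered nonprofit → Compliance Authorization required.
2. occupies leased commercial space; is a registered nonprofit → Municipal Permit required.
3. occupies leased commercial space; is a registered nonprofit (not: is a franchise of a national chain) → Standard Registration not required.
4. vehicles 12 ≤ 13; floor area 5,000 square feet < 8,000 square feet → Operating License required.
5. years in business 18 > 14; vehicles 12 < 21 → Compliance Certificate required.
6. vehicles 12 ≥ 8; years in business 18 > 12 → Operating Authorization not required.
7. provides personal fitness instruction; years in business 18 ≤ 19; floor area 5,000 square feet ≥ 3,400 square feet → Fitness Studio Registration not required.
8. floor area 5,000 square feet ≥ 3,100 square feet; occupies leased commercial space → exempt from Compliance Certificate.

Compliance Authorization, Municipal Permit, Operating License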